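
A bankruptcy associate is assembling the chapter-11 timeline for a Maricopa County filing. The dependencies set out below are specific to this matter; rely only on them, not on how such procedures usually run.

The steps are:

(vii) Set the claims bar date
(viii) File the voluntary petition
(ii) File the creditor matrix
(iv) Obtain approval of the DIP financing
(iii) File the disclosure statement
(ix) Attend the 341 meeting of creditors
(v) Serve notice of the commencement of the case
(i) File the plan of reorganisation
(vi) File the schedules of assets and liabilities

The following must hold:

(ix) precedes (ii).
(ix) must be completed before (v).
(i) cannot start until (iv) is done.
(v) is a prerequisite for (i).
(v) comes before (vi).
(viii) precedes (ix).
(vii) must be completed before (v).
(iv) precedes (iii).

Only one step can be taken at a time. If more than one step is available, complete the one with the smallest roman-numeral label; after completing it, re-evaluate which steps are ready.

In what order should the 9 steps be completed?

(iv), (iii), (vii), (viii), (ix), (ii), (v), (i), (vi)

Nothing is required for (iv), (vii) and (viii). (iv) has the earlier label → (iv) first.
(iii) now also ready, so the ready set is {(iii), (vii), (viii)}; (iii) has the earlier label → (iii).
(vii) and (viii) are both available; (vii) has the earlier label → (vii).
Next only (viii) has its prerequisites met → (viii).
That leaves (ix) as the only ready step → (ix).
Ready: (ii) and (v). (ii) has the earlier label → (ii).
Next only (v) has its prerequisites met → (v).
(i) and (vi) are both available; (i) has the earlier label → (i).
That leaves (vi) as the only ready step → (vi).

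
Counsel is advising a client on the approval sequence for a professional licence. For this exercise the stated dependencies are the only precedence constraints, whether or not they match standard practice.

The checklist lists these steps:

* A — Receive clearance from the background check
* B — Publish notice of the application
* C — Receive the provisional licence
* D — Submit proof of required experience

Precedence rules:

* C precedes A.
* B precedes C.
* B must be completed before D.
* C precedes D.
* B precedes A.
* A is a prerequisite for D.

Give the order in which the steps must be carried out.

B, C, A, D

B is the only step with nothing outstanding, so it goes first.
Next only C has its prerequisites met → C.
A is the only step now ready → A.
D is the only step now ready → D.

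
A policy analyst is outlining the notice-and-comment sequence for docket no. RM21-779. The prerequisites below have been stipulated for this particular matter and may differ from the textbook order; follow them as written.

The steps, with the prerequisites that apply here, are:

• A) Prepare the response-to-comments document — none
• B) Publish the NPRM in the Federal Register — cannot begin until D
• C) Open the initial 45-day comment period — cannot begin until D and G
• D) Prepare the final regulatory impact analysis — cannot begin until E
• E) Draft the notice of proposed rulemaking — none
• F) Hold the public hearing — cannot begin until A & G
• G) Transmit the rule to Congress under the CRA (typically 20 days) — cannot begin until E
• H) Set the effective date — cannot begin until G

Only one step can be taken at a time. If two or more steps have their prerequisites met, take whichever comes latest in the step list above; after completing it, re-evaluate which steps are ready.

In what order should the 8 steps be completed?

Nothing is required for E and A. E is listed later → E first.
Ready: G, D and A. G is listed later → G.
H, D and A are all available; H is listed later → H.
D and A are both available; D is listed later → D.
C and B now also ready, so the ready set is {C, B, A}; C is listed later → C.
Ready: B and A. B is listed later → B.
Next only A has its prerequisites met → A.
That leaves F as the only ready step → F.

E → G → H → D → C → B → A → F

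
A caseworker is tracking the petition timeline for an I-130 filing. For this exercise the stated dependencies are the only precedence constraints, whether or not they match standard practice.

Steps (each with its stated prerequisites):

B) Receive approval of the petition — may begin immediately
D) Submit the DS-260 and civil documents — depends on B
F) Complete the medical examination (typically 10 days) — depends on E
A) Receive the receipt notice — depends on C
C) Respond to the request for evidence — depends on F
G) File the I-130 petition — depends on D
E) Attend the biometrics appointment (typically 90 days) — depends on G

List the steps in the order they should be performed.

B, D, G, E, F, C, A

Only B has no prerequisites, so it is first.
That leaves D as the only ready step → D.
Next only G has its prerequisites met → G.
E needed G, now all done → E.
F needed E, now all done → F.
C needed F, now all done → C.
A is the only step now ready → A.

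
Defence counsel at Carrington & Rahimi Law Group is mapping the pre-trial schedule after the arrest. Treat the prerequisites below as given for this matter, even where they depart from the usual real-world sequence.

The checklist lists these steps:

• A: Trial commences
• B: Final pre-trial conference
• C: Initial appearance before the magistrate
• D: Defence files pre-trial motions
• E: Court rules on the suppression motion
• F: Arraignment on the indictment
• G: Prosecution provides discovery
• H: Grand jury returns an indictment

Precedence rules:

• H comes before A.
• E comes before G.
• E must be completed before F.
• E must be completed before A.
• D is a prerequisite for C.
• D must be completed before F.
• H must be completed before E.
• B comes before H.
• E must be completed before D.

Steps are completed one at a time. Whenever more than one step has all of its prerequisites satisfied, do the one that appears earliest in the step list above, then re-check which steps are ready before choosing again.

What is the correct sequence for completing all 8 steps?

B H E A D C F G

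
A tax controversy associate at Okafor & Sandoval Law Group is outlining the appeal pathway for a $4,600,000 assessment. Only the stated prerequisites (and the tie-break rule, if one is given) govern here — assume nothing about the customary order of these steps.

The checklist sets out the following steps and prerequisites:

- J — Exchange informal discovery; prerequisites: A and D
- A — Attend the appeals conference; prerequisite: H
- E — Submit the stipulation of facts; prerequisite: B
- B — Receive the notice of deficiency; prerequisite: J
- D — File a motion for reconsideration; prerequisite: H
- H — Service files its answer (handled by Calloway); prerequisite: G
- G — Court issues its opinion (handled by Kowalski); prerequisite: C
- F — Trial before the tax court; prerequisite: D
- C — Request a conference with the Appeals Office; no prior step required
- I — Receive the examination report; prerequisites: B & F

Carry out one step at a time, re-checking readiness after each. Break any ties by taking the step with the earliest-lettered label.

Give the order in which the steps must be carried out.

C is the only step with nothing outstanding, so it goes first.
That leaves G as the only ready step → G.
Next only H has its prerequisites met → H.
A and D are both available; A has the earlier label → A.
Next only D has its prerequisites met → D.
F and J are both available; F has the earlier label → F.
Next only J has its prerequisites met → J.
B needed J, now all done → B.
Ready: E and I. E has the earlier label → E.
I is the only step now ready → I.

C → G → H → A → D → F → J → B → E → I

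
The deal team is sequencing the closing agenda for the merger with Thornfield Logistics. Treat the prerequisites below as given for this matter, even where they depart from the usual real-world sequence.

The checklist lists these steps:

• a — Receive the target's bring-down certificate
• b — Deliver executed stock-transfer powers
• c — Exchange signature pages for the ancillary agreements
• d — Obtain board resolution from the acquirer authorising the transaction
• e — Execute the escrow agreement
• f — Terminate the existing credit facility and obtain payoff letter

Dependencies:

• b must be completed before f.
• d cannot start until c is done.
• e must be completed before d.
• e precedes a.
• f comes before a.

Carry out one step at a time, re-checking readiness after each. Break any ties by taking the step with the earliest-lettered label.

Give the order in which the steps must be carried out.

Nothing is required for b, c and e. b has the earlier label → b first.
f now also ready, so the ready set is {c, e, f}; c has the earlier label → c.
Now e and f have their prerequisites met. e has the earlier label, so e next.
d now also ready, so the ready set is {d, f}; d has the earlier label → d.
Next only f has its prerequisites met → f.
That leaves a as the only ready step → a.

b → c → e → d → f → a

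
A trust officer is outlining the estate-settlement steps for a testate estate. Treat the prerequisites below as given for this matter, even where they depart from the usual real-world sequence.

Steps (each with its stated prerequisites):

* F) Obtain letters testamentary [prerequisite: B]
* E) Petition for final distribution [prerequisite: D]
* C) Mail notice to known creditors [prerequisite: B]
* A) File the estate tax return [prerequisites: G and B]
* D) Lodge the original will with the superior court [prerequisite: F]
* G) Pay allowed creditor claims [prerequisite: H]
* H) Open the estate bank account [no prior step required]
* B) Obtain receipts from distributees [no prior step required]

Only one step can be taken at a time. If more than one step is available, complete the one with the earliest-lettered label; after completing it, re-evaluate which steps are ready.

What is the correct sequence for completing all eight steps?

B, C, F, D, E, H, G, A

Nothing is required for B and H. B has the earlier label → B first.
Ready: C, F and H. C has the earlier label → C.
Ready: F and H. F has the earlier label → F.
Now D and H have their prerequisites met. D has the earlier label, so D next.
E now also ready, so the ready set is {E, H}; E has the earlier label → E.
H is the only step now ready → H.
G is the only step now ready → G.
A is the only step now ready → A.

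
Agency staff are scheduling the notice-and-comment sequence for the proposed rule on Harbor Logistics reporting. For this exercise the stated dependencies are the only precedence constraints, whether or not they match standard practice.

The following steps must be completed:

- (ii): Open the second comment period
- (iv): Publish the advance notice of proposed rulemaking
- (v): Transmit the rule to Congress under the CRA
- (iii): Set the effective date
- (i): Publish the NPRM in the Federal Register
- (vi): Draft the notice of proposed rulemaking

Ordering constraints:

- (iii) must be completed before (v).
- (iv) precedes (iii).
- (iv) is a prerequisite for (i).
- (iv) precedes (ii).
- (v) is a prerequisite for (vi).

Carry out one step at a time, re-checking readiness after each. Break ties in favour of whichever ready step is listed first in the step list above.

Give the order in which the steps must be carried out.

Only (iv) has no prerequisites, so it is first.
(ii), (iii) and (i) are all available; (ii) is listed earlier → (ii).
Now (iii) and (i) have their prerequisites met. (iii) is listed earlier, so (iii) next.
(v) now also ready, so the ready set is {(v), (i)}; (v) is listed earlier → (v).
Now (i) and (vi) have their prerequisites met. (i) is listed earlier, so (i) next.
(vi) needed (v), now all done → (vi).

(iv) (ii) (iii) (v) (i) (vi)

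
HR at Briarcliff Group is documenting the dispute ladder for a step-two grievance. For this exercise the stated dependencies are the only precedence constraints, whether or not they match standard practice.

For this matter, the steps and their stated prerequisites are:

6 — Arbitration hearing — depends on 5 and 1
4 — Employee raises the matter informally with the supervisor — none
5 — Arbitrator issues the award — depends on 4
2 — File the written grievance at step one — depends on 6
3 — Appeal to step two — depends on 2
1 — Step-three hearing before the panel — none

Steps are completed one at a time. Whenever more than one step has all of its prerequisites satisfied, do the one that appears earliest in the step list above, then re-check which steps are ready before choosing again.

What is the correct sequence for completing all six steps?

Nothing is required for 4 and 1. 4 is listed earlier → 4 first.
5 and 1 are both available; 5 is listed earlier → 5.
1 is the only step now ready → 1.
Next only 6 has its prerequisites met → 6.
2 is the only step now ready → 2.
3 needed 2, now all done → 3.

4, 5, 1, 6, 2, 3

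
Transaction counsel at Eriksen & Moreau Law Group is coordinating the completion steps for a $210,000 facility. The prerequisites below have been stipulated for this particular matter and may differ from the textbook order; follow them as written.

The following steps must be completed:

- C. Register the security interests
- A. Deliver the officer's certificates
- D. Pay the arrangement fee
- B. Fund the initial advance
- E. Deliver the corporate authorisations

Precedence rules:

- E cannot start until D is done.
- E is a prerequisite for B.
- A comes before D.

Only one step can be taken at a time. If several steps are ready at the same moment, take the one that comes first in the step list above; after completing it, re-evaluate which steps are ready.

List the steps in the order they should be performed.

C → A → D → E → B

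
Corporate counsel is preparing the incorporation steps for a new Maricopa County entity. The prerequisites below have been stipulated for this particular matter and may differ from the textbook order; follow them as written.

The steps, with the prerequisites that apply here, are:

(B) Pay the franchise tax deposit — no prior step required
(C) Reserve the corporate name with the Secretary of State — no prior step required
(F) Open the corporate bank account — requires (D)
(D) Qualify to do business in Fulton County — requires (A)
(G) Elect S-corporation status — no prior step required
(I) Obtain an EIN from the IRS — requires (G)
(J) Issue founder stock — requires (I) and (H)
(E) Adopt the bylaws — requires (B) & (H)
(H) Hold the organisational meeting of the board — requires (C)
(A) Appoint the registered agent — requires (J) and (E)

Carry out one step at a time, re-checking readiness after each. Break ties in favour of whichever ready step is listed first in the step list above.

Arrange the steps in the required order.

(B), (C) and (G) have no prerequisites; (B) is listed earlier, so (B) is first.
(C) and (G) are both available; (C) is listed earlier → (C).
(H) now also ready, so the ready set is {(G), (H)}; (G) is listed earlier → (G).
Ready: (I) and (H). (I) is listed earlier → (I).
Next only (H) has its prerequisites met → (H).
Now (J) and (E) have their prerequisites met. (J) is listed earlier, so (J) next.
(E) needed (B) and (H), now all done → (E).
(A) is the only step now ready → (A).
(D) needed (A), now all done → (D).
(F) is the only step now ready → (F).

(B) (C) (G) (I) (H) (J) (E) (A) (D) (F)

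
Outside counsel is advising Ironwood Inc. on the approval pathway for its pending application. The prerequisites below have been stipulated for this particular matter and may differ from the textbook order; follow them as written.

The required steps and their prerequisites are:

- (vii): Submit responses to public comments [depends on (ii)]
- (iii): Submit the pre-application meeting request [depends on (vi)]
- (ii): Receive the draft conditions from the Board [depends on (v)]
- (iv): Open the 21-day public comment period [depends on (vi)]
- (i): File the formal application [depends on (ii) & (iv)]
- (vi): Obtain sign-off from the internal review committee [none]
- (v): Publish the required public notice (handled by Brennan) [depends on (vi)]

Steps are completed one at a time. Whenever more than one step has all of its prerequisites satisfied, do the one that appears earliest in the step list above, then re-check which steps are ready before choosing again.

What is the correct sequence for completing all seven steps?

(vi) is the only step with nothing outstanding, so it goes first.
(iii), (iv) and (v) are all available; (iii) is listed earlier → (iii).
(iv) and (v) are both available; (iv) is listed earlier → (iv).
Next only (v) has its prerequisites met → (v).
That leaves (ii) as the only ready step → (ii).
Ready: (vii) and (i). (vii) is listed earlier → (vii).
That leaves (i) as the only ready step → (i).

(vi) → (iii) → (iv) → (v) → (ii) → (vii) → (i)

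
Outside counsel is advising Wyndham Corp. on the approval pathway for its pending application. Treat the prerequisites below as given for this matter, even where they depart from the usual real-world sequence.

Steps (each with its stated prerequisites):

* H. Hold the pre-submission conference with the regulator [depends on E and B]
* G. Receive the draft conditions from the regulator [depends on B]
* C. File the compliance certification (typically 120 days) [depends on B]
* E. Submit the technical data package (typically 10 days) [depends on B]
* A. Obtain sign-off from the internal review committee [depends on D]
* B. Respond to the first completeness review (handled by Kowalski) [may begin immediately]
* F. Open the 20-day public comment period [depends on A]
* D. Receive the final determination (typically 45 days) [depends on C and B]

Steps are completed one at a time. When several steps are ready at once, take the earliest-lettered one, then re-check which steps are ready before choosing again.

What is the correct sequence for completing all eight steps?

B has no prerequisites → B first.
C, E and G are all available; C has the earlier label → C.
D now also ready, so the ready set is {D, E, G}; D has the earlier label → D.
A, E and G are all available; A has the earlier label → A.
E, F and G are all available; E has the earlier label → E.
H now also ready, so the ready set is {F, G, H}; F has the earlier label → F.
Ready: G and H. G has the earlier label → G.
That leaves H as the only ready step → H.

B C D A E F G H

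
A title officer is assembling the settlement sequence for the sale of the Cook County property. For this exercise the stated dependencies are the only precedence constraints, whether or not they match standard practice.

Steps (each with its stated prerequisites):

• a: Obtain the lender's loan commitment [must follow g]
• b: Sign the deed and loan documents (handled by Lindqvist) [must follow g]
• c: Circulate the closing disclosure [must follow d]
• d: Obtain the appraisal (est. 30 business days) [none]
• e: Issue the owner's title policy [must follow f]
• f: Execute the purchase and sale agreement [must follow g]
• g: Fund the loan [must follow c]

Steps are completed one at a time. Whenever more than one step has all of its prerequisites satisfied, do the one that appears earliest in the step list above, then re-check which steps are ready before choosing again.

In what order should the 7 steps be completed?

d → c → g → a → b → f → e

d is the only step with nothing outstanding, so it goes first.
Next only c has its prerequisites met → c.
g is the only step now ready → g.
Now a, b and f have their prerequisites met. a is listed earlier, so a next.
Now b and f have their prerequisites met. b is listed earlier, so b next.
f is the only step now ready → f.
e is the only step now ready → e.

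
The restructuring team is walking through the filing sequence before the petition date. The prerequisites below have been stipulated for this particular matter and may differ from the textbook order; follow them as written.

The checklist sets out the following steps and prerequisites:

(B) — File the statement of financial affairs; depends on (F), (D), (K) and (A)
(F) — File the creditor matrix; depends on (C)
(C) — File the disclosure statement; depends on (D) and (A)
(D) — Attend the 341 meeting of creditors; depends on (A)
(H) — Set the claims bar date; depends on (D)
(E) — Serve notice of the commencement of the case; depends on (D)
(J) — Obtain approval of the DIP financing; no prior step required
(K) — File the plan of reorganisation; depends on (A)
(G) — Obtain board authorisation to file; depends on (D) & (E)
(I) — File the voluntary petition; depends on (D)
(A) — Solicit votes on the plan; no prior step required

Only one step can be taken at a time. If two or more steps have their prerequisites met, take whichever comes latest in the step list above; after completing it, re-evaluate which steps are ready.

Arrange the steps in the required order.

(A) and (J) have no prerequisites; (A) is listed later, so (A) is first.
Ready: (K), (J) and (D). (K) is listed later → (K).
(J) and (D) are both available; (J) is listed later → (J).
Next only (D) has its prerequisites met → (D).
Ready: (I), (E), (H) and (C). (I) is listed later → (I).
(E), (H) and (C) are all available; (E) is listed later → (E).
(G) now also ready, so the ready set is {(G), (H), (C)}; (G) is listed later → (G).
(H) and (C) are both available; (H) is listed later → (H).
(C) is the only step now ready → (C).
Next only (F) has its prerequisites met → (F).
(B) is the only step now ready → (B).

(A), (K), (J), (D), (I), (E), (G), (H), (C), (F), (B)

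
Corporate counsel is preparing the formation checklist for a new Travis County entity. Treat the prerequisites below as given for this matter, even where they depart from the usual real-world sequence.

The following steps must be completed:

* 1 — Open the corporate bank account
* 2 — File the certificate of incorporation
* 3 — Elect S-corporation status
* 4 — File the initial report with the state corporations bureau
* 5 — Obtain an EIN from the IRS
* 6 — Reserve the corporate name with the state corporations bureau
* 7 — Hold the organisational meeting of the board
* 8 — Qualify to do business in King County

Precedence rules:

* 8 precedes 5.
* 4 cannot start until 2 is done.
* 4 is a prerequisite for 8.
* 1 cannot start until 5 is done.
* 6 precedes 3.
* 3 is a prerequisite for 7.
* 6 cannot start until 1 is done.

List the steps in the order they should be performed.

2 is the only step with nothing outstanding, so it goes first.
That leaves 4 as the only ready step → 4.
8 needed 4, now all done → 8.
That leaves 5 as the only ready step → 5.
Next only 1 has its prerequisites met → 1.
6 is the only step now ready → 6.
That leaves 3 as the only ready step → 3.
That leaves 7 as the only ready step → 7.

2 4 8 5 1 6 3 7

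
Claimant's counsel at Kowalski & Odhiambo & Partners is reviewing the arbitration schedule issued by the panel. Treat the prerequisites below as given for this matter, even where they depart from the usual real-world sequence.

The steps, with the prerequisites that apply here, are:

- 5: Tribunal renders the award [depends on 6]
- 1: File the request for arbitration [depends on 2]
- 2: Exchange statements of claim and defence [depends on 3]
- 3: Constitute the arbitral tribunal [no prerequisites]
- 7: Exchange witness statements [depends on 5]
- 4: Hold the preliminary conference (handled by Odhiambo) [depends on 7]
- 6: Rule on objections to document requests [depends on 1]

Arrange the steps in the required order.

3, 2, 1, 6, 5, 7, 4

3 has no prerequisites → 3 first.
2 is the only step now ready → 2.
1 needed 2, now all done → 1.
6 is the only step now ready → 6.
5 needed 6, now all done → 5.
7 is the only step now ready → 7.
That leaves 4 as the only ready step → 4.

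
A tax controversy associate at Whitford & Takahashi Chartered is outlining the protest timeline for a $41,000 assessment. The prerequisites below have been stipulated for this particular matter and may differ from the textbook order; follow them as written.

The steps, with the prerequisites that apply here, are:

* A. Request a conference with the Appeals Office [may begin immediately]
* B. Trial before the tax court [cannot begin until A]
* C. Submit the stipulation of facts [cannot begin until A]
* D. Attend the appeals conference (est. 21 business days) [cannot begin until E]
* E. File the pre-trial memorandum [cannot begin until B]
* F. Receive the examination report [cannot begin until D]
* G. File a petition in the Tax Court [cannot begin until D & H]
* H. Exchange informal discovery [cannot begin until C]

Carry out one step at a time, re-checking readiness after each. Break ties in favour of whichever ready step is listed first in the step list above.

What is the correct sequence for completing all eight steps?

A B C E D F H G

A has no prerequisites → A first.
B and C are both available; B is listed earlier → B.
C and E are both available; C is listed earlier → C.
Ready: E and H. E is listed earlier → E.
Ready: D and H. D is listed earlier → D.
F and H are both available; F is listed earlier → F.
H is the only step now ready → H.
That leaves G as the only ready step → G.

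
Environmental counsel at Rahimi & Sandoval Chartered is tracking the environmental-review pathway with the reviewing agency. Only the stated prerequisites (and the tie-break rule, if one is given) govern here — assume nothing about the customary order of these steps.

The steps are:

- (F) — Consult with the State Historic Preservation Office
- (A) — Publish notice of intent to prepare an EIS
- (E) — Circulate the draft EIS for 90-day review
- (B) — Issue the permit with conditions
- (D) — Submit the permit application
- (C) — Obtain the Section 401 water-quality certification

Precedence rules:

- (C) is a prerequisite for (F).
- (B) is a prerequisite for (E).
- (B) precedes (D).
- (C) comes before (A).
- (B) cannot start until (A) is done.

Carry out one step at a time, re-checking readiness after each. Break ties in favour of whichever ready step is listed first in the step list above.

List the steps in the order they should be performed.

Only (C) has no prerequisites, so it is first.
(F) and (A) are both available; (F) is listed earlier → (F).
Next only (A) has its prerequisites met → (A).
(B) needed (A), now all done → (B).
Now (E) and (D) have their prerequisites met. (E) is listed earlier, so (E) next.
(D) needed (B), now all done → (D).

(C), (F), (A), (B), (E), (D)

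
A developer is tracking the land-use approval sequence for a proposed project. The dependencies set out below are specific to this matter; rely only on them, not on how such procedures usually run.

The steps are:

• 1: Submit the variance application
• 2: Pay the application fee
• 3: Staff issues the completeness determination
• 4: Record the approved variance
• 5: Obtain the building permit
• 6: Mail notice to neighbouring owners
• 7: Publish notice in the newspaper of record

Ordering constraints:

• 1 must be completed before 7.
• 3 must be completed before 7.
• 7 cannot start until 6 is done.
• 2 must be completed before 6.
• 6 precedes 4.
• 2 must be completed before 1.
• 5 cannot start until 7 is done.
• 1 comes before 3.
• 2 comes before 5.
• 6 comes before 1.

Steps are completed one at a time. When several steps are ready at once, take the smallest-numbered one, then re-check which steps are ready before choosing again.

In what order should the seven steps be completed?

Only 2 has no prerequisites, so it is first.
6 needed 2, now all done → 6.
1 and 4 are both available; 1 has the earlier label → 1.
3 now also ready, so the ready set is {3, 4}; 3 has the earlier label → 3.
Now 4 and 7 have their prerequisites met. 4 has the earlier label, so 4 next.
7 needed 1, 3 and 6, now all done → 7.
5 is the only step now ready → 5.

2, 6, 1, 3, 4, 7, 5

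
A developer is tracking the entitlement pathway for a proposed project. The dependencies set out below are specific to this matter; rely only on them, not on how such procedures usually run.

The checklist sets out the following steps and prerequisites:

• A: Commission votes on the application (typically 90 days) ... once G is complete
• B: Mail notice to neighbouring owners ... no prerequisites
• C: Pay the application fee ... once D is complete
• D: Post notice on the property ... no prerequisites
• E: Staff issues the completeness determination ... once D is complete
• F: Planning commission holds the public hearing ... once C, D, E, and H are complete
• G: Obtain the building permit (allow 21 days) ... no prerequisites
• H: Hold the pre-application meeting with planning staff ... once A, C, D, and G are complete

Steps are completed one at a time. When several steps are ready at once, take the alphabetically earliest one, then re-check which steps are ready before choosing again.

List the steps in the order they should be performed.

Nothing is required for B, D and G. B has the earlier label → B first.
Now D and G have their prerequisites met. D has the earlier label, so D next.
C and E now also ready, so the ready set is {C, E, G}; C has the earlier label → C.
Now E and G have their prerequisites met. E has the earlier label, so E next.
That leaves G as the only ready step → G.
A needed G, now all done → A.
That leaves H as the only ready step → H.
F needed C, D, E and H, now all done → F.

B D C E G A H F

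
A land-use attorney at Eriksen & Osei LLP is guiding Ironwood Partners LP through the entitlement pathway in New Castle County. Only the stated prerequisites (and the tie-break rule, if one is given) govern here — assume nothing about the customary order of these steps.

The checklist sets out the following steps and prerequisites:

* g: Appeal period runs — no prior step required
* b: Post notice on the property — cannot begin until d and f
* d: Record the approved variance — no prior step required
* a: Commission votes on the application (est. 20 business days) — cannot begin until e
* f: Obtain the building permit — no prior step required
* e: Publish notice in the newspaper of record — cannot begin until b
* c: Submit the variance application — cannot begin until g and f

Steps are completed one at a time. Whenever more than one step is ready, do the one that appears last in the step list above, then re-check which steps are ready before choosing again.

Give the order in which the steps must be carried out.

f → d → b → e → a → g → c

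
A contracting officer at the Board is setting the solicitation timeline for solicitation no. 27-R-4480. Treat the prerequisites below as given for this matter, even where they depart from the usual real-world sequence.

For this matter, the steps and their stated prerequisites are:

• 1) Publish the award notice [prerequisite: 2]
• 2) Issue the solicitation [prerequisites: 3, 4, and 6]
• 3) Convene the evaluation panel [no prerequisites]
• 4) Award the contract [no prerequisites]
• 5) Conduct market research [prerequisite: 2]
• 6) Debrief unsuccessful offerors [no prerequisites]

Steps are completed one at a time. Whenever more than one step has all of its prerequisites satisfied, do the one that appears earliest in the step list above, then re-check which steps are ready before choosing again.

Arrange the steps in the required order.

Nothing is required for 3, 4 and 6. 3 is listed earlier → 3 first.
Ready: 4 and 6. 4 is listed earlier → 4.
6 is the only step now ready → 6.
2 needed 3, 4 and 6, now all done → 2.
Now 1 and 5 have their prerequisites met. 1 is listed earlier, so 1 next.
5 needed 2, now all done → 5.

3, 4, 6, 2, 1, 5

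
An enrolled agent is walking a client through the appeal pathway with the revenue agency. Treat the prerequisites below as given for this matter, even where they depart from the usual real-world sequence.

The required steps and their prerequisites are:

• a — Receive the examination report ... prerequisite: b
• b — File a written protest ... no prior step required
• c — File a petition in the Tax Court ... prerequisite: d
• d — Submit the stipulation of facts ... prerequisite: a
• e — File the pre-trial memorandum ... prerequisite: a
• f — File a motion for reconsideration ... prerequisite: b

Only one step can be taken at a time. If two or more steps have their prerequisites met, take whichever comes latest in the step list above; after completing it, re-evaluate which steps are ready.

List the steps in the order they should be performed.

b, f, a, e, d, c

b is the only step with nothing outstanding, so it goes first.
Now f and a have their prerequisites met. f is listed later, so f next.
a is the only step now ready → a.
Ready: e and d. e is listed later → e.
d needed a, now all done → d.
Next only c has its prerequisites met → c.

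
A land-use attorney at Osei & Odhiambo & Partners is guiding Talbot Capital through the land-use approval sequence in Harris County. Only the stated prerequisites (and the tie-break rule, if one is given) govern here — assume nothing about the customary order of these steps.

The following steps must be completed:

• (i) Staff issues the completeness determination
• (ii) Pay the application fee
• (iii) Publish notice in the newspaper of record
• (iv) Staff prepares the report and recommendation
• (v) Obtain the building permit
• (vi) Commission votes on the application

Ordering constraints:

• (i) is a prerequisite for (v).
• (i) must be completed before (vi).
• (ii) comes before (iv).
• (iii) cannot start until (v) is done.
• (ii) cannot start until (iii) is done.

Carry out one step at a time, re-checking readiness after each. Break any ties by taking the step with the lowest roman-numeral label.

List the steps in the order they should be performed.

(i) → (v) → (iii) → (ii) → (iv) → (vi)

Only (i) has no prerequisites, so it is first.
(v) and (vi) are both available; (v) has the earlier label → (v).
(iii) and (vi) are both available; (iii) has the earlier label → (iii).
(ii) and (vi) are both available; (ii) has the earlier label → (ii).
(iv) now also ready, so the ready set is {(iv), (vi)}; (iv) has the earlier label → (iv).
(vi) needed (i), now all done → (vi).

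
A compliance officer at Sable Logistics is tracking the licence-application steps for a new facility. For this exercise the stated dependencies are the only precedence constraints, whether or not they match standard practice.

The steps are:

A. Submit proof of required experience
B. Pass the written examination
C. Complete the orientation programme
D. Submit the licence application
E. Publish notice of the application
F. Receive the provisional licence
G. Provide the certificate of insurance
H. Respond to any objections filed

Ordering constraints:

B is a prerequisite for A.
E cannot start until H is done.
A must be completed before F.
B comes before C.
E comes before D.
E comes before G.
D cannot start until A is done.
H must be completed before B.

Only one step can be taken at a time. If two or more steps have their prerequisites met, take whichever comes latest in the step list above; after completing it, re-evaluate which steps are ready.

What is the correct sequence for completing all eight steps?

H E G B C A F D

H is the only step with nothing outstanding, so it goes first.
Now E and B have their prerequisites met. E is listed later, so E next.
Now G and B have their prerequisites met. G is listed later, so G next.
B needed H, now all done → B.
Ready: C and A. C is listed later → C.
A needed B, now all done → A.
Now F and D have their prerequisites met. F is listed later, so F next.
D needed E and A, now all done → D.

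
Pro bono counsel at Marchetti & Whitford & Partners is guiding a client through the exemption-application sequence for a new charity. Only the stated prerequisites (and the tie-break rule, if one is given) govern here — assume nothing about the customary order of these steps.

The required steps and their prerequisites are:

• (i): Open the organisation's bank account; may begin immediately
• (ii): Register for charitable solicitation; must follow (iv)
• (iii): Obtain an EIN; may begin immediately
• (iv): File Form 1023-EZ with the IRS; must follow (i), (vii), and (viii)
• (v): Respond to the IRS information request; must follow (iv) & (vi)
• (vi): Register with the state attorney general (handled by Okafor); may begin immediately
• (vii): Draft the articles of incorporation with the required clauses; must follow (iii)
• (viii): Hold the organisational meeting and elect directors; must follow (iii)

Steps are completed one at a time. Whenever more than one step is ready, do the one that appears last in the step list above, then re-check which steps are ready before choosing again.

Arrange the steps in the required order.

(vi), (iii) and (i) have no prerequisites; (vi) is listed later, so (vi) is first.
Ready: (iii) and (i). (iii) is listed later → (iii).
(viii) and (vii) now also ready, so the ready set is {(viii), (vii), (i)}; (viii) is listed later → (viii).
Ready: (vii) and (i). (vii) is listed later → (vii).
(i) is the only step now ready → (i).
Next only (iv) has its prerequisites met → (iv).
Now (v) and (ii) have their prerequisites met. (v) is listed later, so (v) next.
Next only (ii) has its prerequisites met → (ii).

(vi), (iii), (viii), (vii), (i), (iv), (v), (ii)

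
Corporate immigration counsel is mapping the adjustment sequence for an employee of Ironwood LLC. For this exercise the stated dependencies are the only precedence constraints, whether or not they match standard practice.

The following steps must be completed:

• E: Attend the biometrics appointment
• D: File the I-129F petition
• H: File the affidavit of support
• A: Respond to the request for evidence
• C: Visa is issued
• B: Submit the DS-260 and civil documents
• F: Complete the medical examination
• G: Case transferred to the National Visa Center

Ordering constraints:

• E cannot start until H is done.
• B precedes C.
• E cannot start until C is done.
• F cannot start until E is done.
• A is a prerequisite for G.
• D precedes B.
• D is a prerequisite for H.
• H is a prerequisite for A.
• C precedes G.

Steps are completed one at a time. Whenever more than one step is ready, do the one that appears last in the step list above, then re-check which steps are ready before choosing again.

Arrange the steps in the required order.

D, B, C, H, A, G, E, F

D is the only step with nothing outstanding, so it goes first.
Now B and H have their prerequisites met. B is listed later, so B next.
Ready: C and H. C is listed later → C.
H needed D, now all done → H.
Now A and E have their prerequisites met. A is listed later, so A next.
Now G and E have their prerequisites met. G is listed later, so G next.
That leaves E as the only ready step → E.
That leaves F as the only ready step → F.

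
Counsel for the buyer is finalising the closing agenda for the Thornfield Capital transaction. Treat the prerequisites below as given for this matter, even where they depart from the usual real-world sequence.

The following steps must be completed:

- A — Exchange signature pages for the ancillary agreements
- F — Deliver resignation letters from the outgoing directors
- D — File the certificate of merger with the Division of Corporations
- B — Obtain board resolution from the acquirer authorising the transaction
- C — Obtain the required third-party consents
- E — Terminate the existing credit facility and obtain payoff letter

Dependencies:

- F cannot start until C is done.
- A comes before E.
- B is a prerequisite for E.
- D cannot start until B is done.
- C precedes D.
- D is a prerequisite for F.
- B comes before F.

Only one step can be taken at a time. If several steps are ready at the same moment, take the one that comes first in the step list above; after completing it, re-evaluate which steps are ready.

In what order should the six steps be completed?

A, B, C, D, F, E

A, B and C have no prerequisites; A is listed earlier, so A is first.
Ready: B and C. B is listed earlier → B.
E now also ready, so the ready set is {C, E}; C is listed earlier → C.
Ready: D and E. D is listed earlier → D.
F now also ready, so the ready set is {F, E}; F is listed earlier → F.
E needed A and B, now all done → E.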